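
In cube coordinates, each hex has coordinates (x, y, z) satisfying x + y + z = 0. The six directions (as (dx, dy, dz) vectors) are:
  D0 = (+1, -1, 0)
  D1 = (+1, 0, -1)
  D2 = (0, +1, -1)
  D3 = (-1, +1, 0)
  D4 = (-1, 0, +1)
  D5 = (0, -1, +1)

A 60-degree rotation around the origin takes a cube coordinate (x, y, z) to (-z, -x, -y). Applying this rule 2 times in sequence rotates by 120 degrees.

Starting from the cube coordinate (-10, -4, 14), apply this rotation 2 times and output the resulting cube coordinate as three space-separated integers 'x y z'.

Start: (-10, -4, 14)
Step 1: (-10, -4, 14) -> (-(14), -(-10), -(-4)) = (-14, 10, 4)
Step 2: (-14, 10, 4) -> (-(4), -(-14), -(10)) = (-4, 14, -10)

Answer: -4 14 -10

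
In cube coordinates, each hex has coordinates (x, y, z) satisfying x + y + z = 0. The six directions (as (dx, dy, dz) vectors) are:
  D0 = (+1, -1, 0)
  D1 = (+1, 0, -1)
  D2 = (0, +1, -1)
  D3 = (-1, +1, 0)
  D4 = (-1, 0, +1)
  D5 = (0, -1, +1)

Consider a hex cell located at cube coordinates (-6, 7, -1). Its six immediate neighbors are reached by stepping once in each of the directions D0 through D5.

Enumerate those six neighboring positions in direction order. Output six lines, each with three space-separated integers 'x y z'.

Center: (-6, 7, -1). Add each direction:
  D0: (-6, 7, -1) + (1, -1, 0) = (-5, 6, -1)
  D1: (-6, 7, -1) + (1, 0, -1) = (-5, 7, -2)
  D2: (-6, 7, -1) + (0, 1, -1) = (-6, 8, -2)
  D3: (-6, 7, -1) + (-1, 1, 0) = (-7, 8, -1)
  D4: (-6, 7, -1) + (-1, 0, 1) = (-7, 7, 0)
  D5: (-6, 7, -1) + (0, -1, 1) = (-6, 6, 0)

Answer: -5 6 -1
-5 7 -2
-6 8 -2
-7 8 -1
-7 7 0
-6 6 0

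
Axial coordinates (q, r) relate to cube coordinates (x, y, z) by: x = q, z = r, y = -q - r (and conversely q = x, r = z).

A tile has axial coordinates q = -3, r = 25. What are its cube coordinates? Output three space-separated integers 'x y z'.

x = q = -3
z = r = 25
y = -x - z = -(-3) - (25) = -22

Answer: -3 -22 25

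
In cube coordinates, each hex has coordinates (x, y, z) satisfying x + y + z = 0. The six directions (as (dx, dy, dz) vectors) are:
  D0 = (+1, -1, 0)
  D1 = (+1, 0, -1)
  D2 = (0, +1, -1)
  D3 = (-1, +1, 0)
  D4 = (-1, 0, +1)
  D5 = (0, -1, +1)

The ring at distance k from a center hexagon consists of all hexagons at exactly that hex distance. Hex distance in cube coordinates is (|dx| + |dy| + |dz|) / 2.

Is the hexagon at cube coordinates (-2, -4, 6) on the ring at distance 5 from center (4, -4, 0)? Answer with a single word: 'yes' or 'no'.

|px - cx| = |-2 - 4| = 6
|py - cy| = |-4 - (-4)| = 0
|pz - cz| = |6 - 0| = 6
distance = (6+0+6)/2 = 12/2 = 6
radius = 5; distance != radius -> no

Answer: no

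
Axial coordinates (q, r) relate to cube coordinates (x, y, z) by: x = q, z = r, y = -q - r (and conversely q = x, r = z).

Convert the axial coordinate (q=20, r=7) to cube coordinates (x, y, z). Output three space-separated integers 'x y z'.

Answer: 20 -27 7

Derivation:
x = q = 20
z = r = 7
y = -x - z = -(20) - (7) = -27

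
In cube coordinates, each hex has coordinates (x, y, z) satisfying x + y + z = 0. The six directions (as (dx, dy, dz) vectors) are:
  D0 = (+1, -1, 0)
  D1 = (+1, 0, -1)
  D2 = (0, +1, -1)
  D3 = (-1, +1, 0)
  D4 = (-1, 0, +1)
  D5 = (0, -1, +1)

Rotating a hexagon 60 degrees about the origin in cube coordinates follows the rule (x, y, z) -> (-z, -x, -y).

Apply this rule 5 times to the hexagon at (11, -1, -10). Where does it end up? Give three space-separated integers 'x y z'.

Answer: 1 10 -11

Derivation:
Start: (11, -1, -10)
Step 1: (11, -1, -10) -> (-(-10), -(11), -(-1)) = (10, -11, 1)
Step 2: (10, -11, 1) -> (-(1), -(10), -(-11)) = (-1, -10, 11)
Step 3: (-1, -10, 11) -> (-(11), -(-1), -(-10)) = (-11, 1, 10)
Step 4: (-11, 1, 10) -> (-(10), -(-11), -(1)) = (-10, 11, -1)
Step 5: (-10, 11, -1) -> (-(-1), -(-10), -(11)) = (1, 10, -11)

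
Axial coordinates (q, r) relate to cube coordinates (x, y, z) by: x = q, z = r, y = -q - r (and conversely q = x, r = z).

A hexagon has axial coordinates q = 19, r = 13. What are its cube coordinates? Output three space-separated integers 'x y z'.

x = q = 19
z = r = 13
y = -x - z = -(19) - (13) = -32

Answer: 19 -32 13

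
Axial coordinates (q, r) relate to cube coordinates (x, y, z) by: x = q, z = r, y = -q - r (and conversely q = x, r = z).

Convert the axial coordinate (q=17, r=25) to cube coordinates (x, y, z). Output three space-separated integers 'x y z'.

x = q = 17
z = r = 25
y = -x - z = -(17) - (25) = -42

Answer: 17 -42 25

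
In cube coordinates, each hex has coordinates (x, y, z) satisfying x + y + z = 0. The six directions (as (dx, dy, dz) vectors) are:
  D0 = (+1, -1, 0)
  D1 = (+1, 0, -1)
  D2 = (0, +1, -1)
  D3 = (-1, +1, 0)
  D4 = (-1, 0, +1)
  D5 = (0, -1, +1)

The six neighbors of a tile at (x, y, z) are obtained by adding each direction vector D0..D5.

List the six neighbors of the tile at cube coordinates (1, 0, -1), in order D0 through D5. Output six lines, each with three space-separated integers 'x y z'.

Center: (1, 0, -1). Add each direction:
  D0: (1, 0, -1) + (1, -1, 0) = (2, -1, -1)
  D1: (1, 0, -1) + (1, 0, -1) = (2, 0, -2)
  D2: (1, 0, -1) + (0, 1, -1) = (1, 1, -2)
  D3: (1, 0, -1) + (-1, 1, 0) = (0, 1, -1)
  D4: (1, 0, -1) + (-1, 0, 1) = (0, 0, 0)
  D5: (1, 0, -1) + (0, -1, 1) = (1, -1, 0)

Answer: 2 -1 -1
2 0 -2
1 1 -2
0 1 -1
0 0 0
1 -1 0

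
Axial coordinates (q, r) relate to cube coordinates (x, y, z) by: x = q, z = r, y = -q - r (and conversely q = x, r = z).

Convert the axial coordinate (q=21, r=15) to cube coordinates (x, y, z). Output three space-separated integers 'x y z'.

x = q = 21
z = r = 15
y = -x - z = -(21) - (15) = -36

Answer: 21 -36 15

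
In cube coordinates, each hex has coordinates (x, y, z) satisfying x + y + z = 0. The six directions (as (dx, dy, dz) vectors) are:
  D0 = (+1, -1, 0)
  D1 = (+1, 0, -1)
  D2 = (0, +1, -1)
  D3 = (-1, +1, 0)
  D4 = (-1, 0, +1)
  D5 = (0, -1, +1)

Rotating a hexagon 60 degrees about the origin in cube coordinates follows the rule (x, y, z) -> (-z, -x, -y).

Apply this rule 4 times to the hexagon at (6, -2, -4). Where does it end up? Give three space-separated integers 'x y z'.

Start: (6, -2, -4)
Step 1: (6, -2, -4) -> (-(-4), -(6), -(-2)) = (4, -6, 2)
Step 2: (4, -6, 2) -> (-(2), -(4), -(-6)) = (-2, -4, 6)
Step 3: (-2, -4, 6) -> (-(6), -(-2), -(-4)) = (-6, 2, 4)
Step 4: (-6, 2, 4) -> (-(4), -(-6), -(2)) = (-4, 6, -2)

Answer: -4 6 -2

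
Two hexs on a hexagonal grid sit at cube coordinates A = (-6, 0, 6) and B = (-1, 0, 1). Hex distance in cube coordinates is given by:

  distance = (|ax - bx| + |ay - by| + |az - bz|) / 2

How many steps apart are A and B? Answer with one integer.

|ax - bx| = |-6 - (-1)| = 5
|ay - by| = |0 - 0| = 0
|az - bz| = |6 - 1| = 5
distance = (5 + 0 + 5) / 2 = 10 / 2 = 5

Answer: 5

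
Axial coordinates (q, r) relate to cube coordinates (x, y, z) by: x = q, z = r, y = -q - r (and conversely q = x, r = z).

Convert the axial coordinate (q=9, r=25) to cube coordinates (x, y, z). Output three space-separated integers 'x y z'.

x = q = 9
z = r = 25
y = -x - z = -(9) - (25) = -34

Answer: 9 -34 25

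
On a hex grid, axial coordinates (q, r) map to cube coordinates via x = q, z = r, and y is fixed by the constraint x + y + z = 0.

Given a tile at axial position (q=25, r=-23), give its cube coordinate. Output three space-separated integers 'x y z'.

x = q = 25
z = r = -23
y = -x - z = -(25) - (-23) = -2

Answer: 25 -2 -23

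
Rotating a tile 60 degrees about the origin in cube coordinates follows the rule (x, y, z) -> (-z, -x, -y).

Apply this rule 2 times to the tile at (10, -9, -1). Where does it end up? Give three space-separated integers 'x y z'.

Start: (10, -9, -1)
Step 1: (10, -9, -1) -> (-(-1), -(10), -(-9)) = (1, -10, 9)
Step 2: (1, -10, 9) -> (-(9), -(1), -(-10)) = (-9, -1, 10)

Answer: -9 -1 10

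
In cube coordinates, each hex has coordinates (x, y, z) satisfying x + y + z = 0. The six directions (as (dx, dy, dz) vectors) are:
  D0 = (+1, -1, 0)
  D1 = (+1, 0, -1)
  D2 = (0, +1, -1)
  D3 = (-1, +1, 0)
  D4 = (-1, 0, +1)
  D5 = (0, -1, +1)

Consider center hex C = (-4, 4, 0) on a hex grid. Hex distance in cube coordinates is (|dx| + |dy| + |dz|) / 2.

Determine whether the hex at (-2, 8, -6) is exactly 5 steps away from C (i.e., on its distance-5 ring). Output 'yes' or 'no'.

|px - cx| = |-2 - (-4)| = 2
|py - cy| = |8 - 4| = 4
|pz - cz| = |-6 - 0| = 6
distance = (2+4+6)/2 = 12/2 = 6
radius = 5; distance != radius -> no

Answer: no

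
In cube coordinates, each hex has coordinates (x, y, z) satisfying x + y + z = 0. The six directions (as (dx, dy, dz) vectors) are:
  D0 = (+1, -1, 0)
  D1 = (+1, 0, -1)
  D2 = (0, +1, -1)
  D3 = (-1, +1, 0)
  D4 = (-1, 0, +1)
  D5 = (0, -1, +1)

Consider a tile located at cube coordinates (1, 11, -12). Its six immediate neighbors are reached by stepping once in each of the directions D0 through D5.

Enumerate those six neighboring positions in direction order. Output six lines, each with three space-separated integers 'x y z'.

Answer: 2 10 -12
2 11 -13
1 12 -13
0 12 -12
0 11 -11
1 10 -11

Derivation:
Center: (1, 11, -12). Add each direction:
  D0: (1, 11, -12) + (1, -1, 0) = (2, 10, -12)
  D1: (1, 11, -12) + (1, 0, -1) = (2, 11, -13)
  D2: (1, 11, -12) + (0, 1, -1) = (1, 12, -13)
  D3: (1, 11, -12) + (-1, 1, 0) = (0, 12, -12)
  D4: (1, 11, -12) + (-1, 0, 1) = (0, 11, -11)
  D5: (1, 11, -12) + (0, -1, 1) = (1, 10, -11)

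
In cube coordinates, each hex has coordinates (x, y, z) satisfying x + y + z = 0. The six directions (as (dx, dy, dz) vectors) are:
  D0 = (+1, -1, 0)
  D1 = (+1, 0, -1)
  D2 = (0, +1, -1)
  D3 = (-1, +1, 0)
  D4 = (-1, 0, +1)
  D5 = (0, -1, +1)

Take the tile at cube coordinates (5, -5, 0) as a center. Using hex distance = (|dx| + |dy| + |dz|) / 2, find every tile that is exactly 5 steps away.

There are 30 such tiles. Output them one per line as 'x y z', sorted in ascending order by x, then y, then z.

Answer: 0 -5 5
0 -4 4
0 -3 3
0 -2 2
0 -1 1
0 0 0
1 -6 5
1 0 -1
2 -7 5
2 0 -2
3 -8 5
3 0 -3
4 -9 5
4 0 -4
5 -10 5
5 0 -5
6 -10 4
6 -1 -5
7 -10 3
7 -2 -5
8 -10 2
8 -3 -5
9 -10 1
9 -4 -5
10 -10 0
10 -9 -1
10 -8 -2
10 -7 -3
10 -6 -4
10 -5 -5

Derivation:
Walk ring at distance 5 from (5, -5, 0):
Start at center + D4*5 = (0, -5, 5)
  hex 0: (0, -5, 5)
  hex 1: (1, -6, 5)
  hex 2: (2, -7, 5)
  hex 3: (3, -8, 5)
  hex 4: (4, -9, 5)
  hex 5: (5, -10, 5)
  hex 6: (6, -10, 4)
  hex 7: (7, -10, 3)
  hex 8: (8, -10, 2)
  hex 9: (9, -10, 1)
  hex 10: (10, -10, 0)
  hex 11: (10, -9, -1)
  hex 12: (10, -8, -2)
  hex 13: (10, -7, -3)
  hex 14: (10, -6, -4)
  hex 15: (10, -5, -5)
  hex 16: (9, -4, -5)
  hex 17: (8, -3, -5)
  hex 18: (7, -2, -5)
  hex 19: (6, -1, -5)
  hex 20: (5, 0, -5)
  hex 21: (4, 0, -4)
  hex 22: (3, 0, -3)
  hex 23: (2, 0, -2)
  hex 24: (1, 0, -1)
  hex 25: (0, 0, 0)
  hex 26: (0, -1, 1)
  hex 27: (0, -2, 2)
  hex 28: (0, -3, 3)
  hex 29: (0, -4, 4)
Sorted: 30 hexes.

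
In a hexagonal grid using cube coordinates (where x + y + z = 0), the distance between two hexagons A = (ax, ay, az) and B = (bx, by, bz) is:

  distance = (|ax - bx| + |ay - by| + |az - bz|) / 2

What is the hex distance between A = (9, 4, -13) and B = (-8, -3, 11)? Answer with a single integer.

|ax - bx| = |9 - (-8)| = 17
|ay - by| = |4 - (-3)| = 7
|az - bz| = |-13 - 11| = 24
distance = (17 + 7 + 24) / 2 = 48 / 2 = 24

Answer: 24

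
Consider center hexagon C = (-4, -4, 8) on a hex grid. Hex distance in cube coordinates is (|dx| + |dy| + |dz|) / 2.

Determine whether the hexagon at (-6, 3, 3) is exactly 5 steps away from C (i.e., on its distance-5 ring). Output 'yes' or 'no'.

Answer: no

Derivation:
|px - cx| = |-6 - (-4)| = 2
|py - cy| = |3 - (-4)| = 7
|pz - cz| = |3 - 8| = 5
distance = (2+7+5)/2 = 14/2 = 7
radius = 5; distance != radius -> no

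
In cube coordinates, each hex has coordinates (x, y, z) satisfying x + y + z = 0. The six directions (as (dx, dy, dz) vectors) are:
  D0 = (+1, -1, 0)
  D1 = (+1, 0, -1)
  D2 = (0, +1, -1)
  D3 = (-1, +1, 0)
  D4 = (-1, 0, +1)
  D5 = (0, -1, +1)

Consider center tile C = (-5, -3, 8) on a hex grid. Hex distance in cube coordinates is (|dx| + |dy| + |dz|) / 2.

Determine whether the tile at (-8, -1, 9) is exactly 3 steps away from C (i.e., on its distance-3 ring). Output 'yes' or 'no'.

Answer: yes

Derivation:
|px - cx| = |-8 - (-5)| = 3
|py - cy| = |-1 - (-3)| = 2
|pz - cz| = |9 - 8| = 1
distance = (3+2+1)/2 = 6/2 = 3
radius = 3; distance == radius -> yes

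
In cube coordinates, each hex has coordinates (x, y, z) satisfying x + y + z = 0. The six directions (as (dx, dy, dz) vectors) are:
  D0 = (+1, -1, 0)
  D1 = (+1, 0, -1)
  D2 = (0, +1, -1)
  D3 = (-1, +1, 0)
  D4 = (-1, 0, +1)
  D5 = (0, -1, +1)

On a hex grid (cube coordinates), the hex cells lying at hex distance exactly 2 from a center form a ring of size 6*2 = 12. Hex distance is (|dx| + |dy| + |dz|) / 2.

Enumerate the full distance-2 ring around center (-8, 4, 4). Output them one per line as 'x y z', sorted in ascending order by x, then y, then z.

Walk ring at distance 2 from (-8, 4, 4):
Start at center + D4*2 = (-10, 4, 6)
  hex 0: (-10, 4, 6)
  hex 1: (-9, 3, 6)
  hex 2: (-8, 2, 6)
  hex 3: (-7, 2, 5)
  hex 4: (-6, 2, 4)
  hex 5: (-6, 3, 3)
  hex 6: (-6, 4, 2)
  hex 7: (-7, 5, 2)
  hex 8: (-8, 6, 2)
  hex 9: (-9, 6, 3)
  hex 10: (-10, 6, 4)
  hex 11: (-10, 5, 5)
Sorted: 12 hexes.

Answer: -10 4 6
-10 5 5
-10 6 4
-9 3 6
-9 6 3
-8 2 6
-8 6 2
-7 2 5
-7 5 2
-6 2 4
-6 3 3
-6 4 2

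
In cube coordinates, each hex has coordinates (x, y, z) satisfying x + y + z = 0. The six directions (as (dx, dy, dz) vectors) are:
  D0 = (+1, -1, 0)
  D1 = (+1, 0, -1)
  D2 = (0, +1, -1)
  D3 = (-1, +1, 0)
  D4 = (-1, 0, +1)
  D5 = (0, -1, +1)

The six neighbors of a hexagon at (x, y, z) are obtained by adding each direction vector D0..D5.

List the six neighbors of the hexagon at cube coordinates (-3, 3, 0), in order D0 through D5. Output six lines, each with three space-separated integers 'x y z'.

Answer: -2 2 0
-2 3 -1
-3 4 -1
-4 4 0
-4 3 1
-3 2 1

Derivation:
Center: (-3, 3, 0). Add each direction:
  D0: (-3, 3, 0) + (1, -1, 0) = (-2, 2, 0)
  D1: (-3, 3, 0) + (1, 0, -1) = (-2, 3, -1)
  D2: (-3, 3, 0) + (0, 1, -1) = (-3, 4, -1)
  D3: (-3, 3, 0) + (-1, 1, 0) = (-4, 4, 0)
  D4: (-3, 3, 0) + (-1, 0, 1) = (-4, 3, 1)
  D5: (-3, 3, 0) + (0, -1, 1) = (-3, 2, 1)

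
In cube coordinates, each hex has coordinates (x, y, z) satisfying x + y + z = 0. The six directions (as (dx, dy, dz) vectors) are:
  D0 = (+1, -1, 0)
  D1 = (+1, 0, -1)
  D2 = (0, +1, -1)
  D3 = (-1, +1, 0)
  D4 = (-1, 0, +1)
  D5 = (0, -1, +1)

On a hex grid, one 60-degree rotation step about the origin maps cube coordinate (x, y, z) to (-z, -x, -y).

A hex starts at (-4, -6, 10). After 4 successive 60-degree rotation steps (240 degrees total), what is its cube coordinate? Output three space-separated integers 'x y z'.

Answer: 10 -4 -6

Derivation:
Start: (-4, -6, 10)
Step 1: (-4, -6, 10) -> (-(10), -(-4), -(-6)) = (-10, 4, 6)
Step 2: (-10, 4, 6) -> (-(6), -(-10), -(4)) = (-6, 10, -4)
Step 3: (-6, 10, -4) -> (-(-4), -(-6), -(10)) = (4, 6, -10)
Step 4: (4, 6, -10) -> (-(-10), -(4), -(6)) = (10, -4, -6)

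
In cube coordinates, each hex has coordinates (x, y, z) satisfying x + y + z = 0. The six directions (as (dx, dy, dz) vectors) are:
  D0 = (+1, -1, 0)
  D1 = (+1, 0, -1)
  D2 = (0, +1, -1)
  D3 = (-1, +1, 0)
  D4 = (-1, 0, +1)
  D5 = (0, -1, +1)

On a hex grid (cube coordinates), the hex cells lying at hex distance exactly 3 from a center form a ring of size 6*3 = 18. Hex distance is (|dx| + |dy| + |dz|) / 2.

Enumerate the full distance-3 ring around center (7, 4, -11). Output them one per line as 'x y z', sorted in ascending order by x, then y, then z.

Answer: 4 4 -8
4 5 -9
4 6 -10
4 7 -11
5 3 -8
5 7 -12
6 2 -8
6 7 -13
7 1 -8
7 7 -14
8 1 -9
8 6 -14
9 1 -10
9 5 -14
10 1 -11
10 2 -12
10 3 -13
10 4 -14

Derivation:
Walk ring at distance 3 from (7, 4, -11):
Start at center + D4*3 = (4, 4, -8)
  hex 0: (4, 4, -8)
  hex 1: (5, 3, -8)
  hex 2: (6, 2, -8)
  hex 3: (7, 1, -8)
  hex 4: (8, 1, -9)
  hex 5: (9, 1, -10)
  hex 6: (10, 1, -11)
  hex 7: (10, 2, -12)
  hex 8: (10, 3, -13)
  hex 9: (10, 4, -14)
  hex 10: (9, 5, -14)
  hex 11: (8, 6, -14)
  hex 12: (7, 7, -14)
  hex 13: (6, 7, -13)
  hex 14: (5, 7, -12)
  hex 15: (4, 7, -11)
  hex 16: (4, 6, -10)
  hex 17: (4, 5, -9)
Sorted: 18 hexes.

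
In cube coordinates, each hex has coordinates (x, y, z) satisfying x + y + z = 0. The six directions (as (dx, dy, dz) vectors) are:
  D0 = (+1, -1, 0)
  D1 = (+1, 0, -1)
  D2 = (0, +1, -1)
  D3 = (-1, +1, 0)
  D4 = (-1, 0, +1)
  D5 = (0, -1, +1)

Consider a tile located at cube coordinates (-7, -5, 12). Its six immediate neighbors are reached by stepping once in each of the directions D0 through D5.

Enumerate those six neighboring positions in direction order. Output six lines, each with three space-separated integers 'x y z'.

Answer: -6 -6 12
-6 -5 11
-7 -4 11
-8 -4 12
-8 -5 13
-7 -6 13

Derivation:
Center: (-7, -5, 12). Add each direction:
  D0: (-7, -5, 12) + (1, -1, 0) = (-6, -6, 12)
  D1: (-7, -5, 12) + (1, 0, -1) = (-6, -5, 11)
  D2: (-7, -5, 12) + (0, 1, -1) = (-7, -4, 11)
  D3: (-7, -5, 12) + (-1, 1, 0) = (-8, -4, 12)
  D4: (-7, -5, 12) + (-1, 0, 1) = (-8, -5, 13)
  D5: (-7, -5, 12) + (0, -1, 1) = (-7, -6, 13)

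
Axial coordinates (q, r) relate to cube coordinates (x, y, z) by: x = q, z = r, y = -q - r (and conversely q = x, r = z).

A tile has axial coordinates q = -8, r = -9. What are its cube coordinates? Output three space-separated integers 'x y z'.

Answer: -8 17 -9

Derivation:
x = q = -8
z = r = -9
y = -x - z = -(-8) - (-9) = 17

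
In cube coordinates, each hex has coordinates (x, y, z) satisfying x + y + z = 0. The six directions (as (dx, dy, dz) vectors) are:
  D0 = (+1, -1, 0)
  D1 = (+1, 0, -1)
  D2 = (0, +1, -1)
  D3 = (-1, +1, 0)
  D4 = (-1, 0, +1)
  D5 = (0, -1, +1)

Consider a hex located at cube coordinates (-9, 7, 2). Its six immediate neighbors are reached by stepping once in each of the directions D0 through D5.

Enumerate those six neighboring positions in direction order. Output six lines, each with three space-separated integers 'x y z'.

Center: (-9, 7, 2). Add each direction:
  D0: (-9, 7, 2) + (1, -1, 0) = (-8, 6, 2)
  D1: (-9, 7, 2) + (1, 0, -1) = (-8, 7, 1)
  D2: (-9, 7, 2) + (0, 1, -1) = (-9, 8, 1)
  D3: (-9, 7, 2) + (-1, 1, 0) = (-10, 8, 2)
  D4: (-9, 7, 2) + (-1, 0, 1) = (-10, 7, 3)
  D5: (-9, 7, 2) + (0, -1, 1) = (-9, 6, 3)

Answer: -8 6 2
-8 7 1
-9 8 1
-10 8 2
-10 7 3
-9 6 3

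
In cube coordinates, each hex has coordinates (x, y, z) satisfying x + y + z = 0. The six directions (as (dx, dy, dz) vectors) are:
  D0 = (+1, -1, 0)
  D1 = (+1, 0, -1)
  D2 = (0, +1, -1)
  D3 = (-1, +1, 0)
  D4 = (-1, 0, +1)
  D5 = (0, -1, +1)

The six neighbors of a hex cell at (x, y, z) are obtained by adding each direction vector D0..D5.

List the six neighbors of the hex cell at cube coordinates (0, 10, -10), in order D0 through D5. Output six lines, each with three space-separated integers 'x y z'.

Center: (0, 10, -10). Add each direction:
  D0: (0, 10, -10) + (1, -1, 0) = (1, 9, -10)
  D1: (0, 10, -10) + (1, 0, -1) = (1, 10, -11)
  D2: (0, 10, -10) + (0, 1, -1) = (0, 11, -11)
  D3: (0, 10, -10) + (-1, 1, 0) = (-1, 11, -10)
  D4: (0, 10, -10) + (-1, 0, 1) = (-1, 10, -9)
  D5: (0, 10, -10) + (0, -1, 1) = (0, 9, -9)

Answer: 1 9 -10
1 10 -11
0 11 -11
-1 11 -10
-1 10 -9
0 9 -9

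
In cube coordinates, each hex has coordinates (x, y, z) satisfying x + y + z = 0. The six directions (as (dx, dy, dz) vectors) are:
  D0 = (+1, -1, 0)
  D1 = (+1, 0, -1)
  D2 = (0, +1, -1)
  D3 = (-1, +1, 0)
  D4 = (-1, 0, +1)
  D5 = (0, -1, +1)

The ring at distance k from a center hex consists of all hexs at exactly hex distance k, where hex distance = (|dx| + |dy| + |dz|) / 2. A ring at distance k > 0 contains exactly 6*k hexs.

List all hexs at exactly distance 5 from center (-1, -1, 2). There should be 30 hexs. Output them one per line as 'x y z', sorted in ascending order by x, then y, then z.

Answer: -6 -1 7
-6 0 6
-6 1 5
-6 2 4
-6 3 3
-6 4 2
-5 -2 7
-5 4 1
-4 -3 7
-4 4 0
-3 -4 7
-3 4 -1
-2 -5 7
-2 4 -2
-1 -6 7
-1 4 -3
0 -6 6
0 3 -3
1 -6 5
1 2 -3
2 -6 4
2 1 -3
3 -6 3
3 0 -3
4 -6 2
4 -5 1
4 -4 0
4 -3 -1
4 -2 -2
4 -1 -3

Derivation:
Walk ring at distance 5 from (-1, -1, 2):
Start at center + D4*5 = (-6, -1, 7)
  hex 0: (-6, -1, 7)
  hex 1: (-5, -2, 7)
  hex 2: (-4, -3, 7)
  hex 3: (-3, -4, 7)
  hex 4: (-2, -5, 7)
  hex 5: (-1, -6, 7)
  hex 6: (0, -6, 6)
  hex 7: (1, -6, 5)
  hex 8: (2, -6, 4)
  hex 9: (3, -6, 3)
  hex 10: (4, -6, 2)
  hex 11: (4, -5, 1)
  hex 12: (4, -4, 0)
  hex 13: (4, -3, -1)
  hex 14: (4, -2, -2)
  hex 15: (4, -1, -3)
  hex 16: (3, 0, -3)
  hex 17: (2, 1, -3)
  hex 18: (1, 2, -3)
  hex 19: (0, 3, -3)
  hex 20: (-1, 4, -3)
  hex 21: (-2, 4, -2)
  hex 22: (-3, 4, -1)
  hex 23: (-4, 4, 0)
  hex 24: (-5, 4, 1)
  hex 25: (-6, 4, 2)
  hex 26: (-6, 3, 3)
  hex 27: (-6, 2, 4)
  hex 28: (-6, 1, 5)
  hex 29: (-6, 0, 6)
Sorted: 30 hexes.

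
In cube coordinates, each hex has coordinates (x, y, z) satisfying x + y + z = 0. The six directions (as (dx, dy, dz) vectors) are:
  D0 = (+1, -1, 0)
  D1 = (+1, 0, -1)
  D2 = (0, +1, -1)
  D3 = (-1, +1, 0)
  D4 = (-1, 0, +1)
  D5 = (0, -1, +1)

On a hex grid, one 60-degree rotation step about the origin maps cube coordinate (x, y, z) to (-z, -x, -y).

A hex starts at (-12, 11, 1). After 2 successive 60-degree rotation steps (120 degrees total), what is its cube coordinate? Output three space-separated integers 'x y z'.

Answer: 11 1 -12

Derivation:
Start: (-12, 11, 1)
Step 1: (-12, 11, 1) -> (-(1), -(-12), -(11)) = (-1, 12, -11)
Step 2: (-1, 12, -11) -> (-(-11), -(-1), -(12)) = (11, 1, -12)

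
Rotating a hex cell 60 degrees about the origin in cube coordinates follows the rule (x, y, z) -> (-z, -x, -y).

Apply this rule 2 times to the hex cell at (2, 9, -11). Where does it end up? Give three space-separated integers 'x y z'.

Start: (2, 9, -11)
Step 1: (2, 9, -11) -> (-(-11), -(2), -(9)) = (11, -2, -9)
Step 2: (11, -2, -9) -> (-(-9), -(11), -(-2)) = (9, -11, 2)

Answer: 9 -11 2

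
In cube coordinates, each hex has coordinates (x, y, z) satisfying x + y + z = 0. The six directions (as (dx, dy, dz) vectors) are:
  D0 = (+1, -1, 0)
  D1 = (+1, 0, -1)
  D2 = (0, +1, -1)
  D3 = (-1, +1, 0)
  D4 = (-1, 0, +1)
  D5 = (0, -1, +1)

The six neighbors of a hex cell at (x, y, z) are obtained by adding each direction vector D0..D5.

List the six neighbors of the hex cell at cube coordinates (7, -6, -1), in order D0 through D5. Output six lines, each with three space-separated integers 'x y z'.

Answer: 8 -7 -1
8 -6 -2
7 -5 -2
6 -5 -1
6 -6 0
7 -7 0

Derivation:
Center: (7, -6, -1). Add each direction:
  D0: (7, -6, -1) + (1, -1, 0) = (8, -7, -1)
  D1: (7, -6, -1) + (1, 0, -1) = (8, -6, -2)
  D2: (7, -6, -1) + (0, 1, -1) = (7, -5, -2)
  D3: (7, -6, -1) + (-1, 1, 0) = (6, -5, -1)
  D4: (7, -6, -1) + (-1, 0, 1) = (6, -6, 0)
  D5: (7, -6, -1) + (0, -1, 1) = (7, -7, 0)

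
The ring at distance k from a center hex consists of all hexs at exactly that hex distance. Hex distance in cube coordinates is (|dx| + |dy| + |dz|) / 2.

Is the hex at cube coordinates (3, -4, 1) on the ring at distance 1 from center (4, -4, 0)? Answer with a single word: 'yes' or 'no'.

Answer: yes

Derivation:
|px - cx| = |3 - 4| = 1
|py - cy| = |-4 - (-4)| = 0
|pz - cz| = |1 - 0| = 1
distance = (1+0+1)/2 = 2/2 = 1
radius = 1; distance == radius -> yes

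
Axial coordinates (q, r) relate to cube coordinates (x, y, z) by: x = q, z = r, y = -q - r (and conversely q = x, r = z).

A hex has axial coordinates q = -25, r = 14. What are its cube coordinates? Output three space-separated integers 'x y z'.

x = q = -25
z = r = 14
y = -x - z = -(-25) - (14) = 11

Answer: -25 11 14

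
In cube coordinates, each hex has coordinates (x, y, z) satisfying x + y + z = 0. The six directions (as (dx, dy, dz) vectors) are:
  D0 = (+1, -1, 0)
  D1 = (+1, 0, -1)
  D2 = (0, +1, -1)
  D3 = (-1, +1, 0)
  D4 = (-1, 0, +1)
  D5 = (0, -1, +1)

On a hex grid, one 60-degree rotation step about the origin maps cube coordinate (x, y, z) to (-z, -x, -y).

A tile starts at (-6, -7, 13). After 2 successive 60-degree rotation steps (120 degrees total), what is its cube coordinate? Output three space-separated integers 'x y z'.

Answer: -7 13 -6

Derivation:
Start: (-6, -7, 13)
Step 1: (-6, -7, 13) -> (-(13), -(-6), -(-7)) = (-13, 6, 7)
Step 2: (-13, 6, 7) -> (-(7), -(-13), -(6)) = (-7, 13, -6)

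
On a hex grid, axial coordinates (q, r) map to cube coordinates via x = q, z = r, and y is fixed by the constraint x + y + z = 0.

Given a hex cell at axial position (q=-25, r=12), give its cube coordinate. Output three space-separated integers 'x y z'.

Answer: -25 13 12

Derivation:
x = q = -25
z = r = 12
y = -x - z = -(-25) - (12) = 13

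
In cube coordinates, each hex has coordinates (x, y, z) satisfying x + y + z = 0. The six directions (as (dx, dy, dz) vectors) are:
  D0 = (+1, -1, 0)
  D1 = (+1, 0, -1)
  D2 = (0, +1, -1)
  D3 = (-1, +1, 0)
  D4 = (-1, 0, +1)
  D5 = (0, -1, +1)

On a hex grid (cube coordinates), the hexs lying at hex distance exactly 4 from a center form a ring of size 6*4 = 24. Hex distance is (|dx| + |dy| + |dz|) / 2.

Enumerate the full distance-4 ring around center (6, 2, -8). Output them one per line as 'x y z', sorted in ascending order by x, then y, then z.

Answer: 2 2 -4
2 3 -5
2 4 -6
2 5 -7
2 6 -8
3 1 -4
3 6 -9
4 0 -4
4 6 -10
5 -1 -4
5 6 -11
6 -2 -4
6 6 -12
7 -2 -5
7 5 -12
8 -2 -6
8 4 -12
9 -2 -7
9 3 -12
10 -2 -8
10 -1 -9
10 0 -10
10 1 -11
10 2 -12

Derivation:
Walk ring at distance 4 from (6, 2, -8):
Start at center + D4*4 = (2, 2, -4)
  hex 0: (2, 2, -4)
  hex 1: (3, 1, -4)
  hex 2: (4, 0, -4)
  hex 3: (5, -1, -4)
  hex 4: (6, -2, -4)
  hex 5: (7, -2, -5)
  hex 6: (8, -2, -6)
  hex 7: (9, -2, -7)
  hex 8: (10, -2, -8)
  hex 9: (10, -1, -9)
  hex 10: (10, 0, -10)
  hex 11: (10, 1, -11)
  hex 12: (10, 2, -12)
  hex 13: (9, 3, -12)
  hex 14: (8, 4, -12)
  hex 15: (7, 5, -12)
  hex 16: (6, 6, -12)
  hex 17: (5, 6, -11)
  hex 18: (4, 6, -10)
  hex 19: (3, 6, -9)
  hex 20: (2, 6, -8)
  hex 21: (2, 5, -7)
  hex 22: (2, 4, -6)
  hex 23: (2, 3, -5)
Sorted: 24 hexes.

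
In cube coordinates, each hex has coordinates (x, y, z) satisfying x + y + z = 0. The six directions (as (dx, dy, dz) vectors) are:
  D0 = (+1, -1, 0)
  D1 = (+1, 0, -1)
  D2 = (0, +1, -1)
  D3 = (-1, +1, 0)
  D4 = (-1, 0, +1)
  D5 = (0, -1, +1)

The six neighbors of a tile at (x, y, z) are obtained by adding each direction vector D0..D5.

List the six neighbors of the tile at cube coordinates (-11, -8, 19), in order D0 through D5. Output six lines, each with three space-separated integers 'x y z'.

Center: (-11, -8, 19). Add each direction:
  D0: (-11, -8, 19) + (1, -1, 0) = (-10, -9, 19)
  D1: (-11, -8, 19) + (1, 0, -1) = (-10, -8, 18)
  D2: (-11, -8, 19) + (0, 1, -1) = (-11, -7, 18)
  D3: (-11, -8, 19) + (-1, 1, 0) = (-12, -7, 19)
  D4: (-11, -8, 19) + (-1, 0, 1) = (-12, -8, 20)
  D5: (-11, -8, 19) + (0, -1, 1) = (-11, -9, 20)

Answer: -10 -9 19
-10 -8 18
-11 -7 18
-12 -7 19
-12 -8 20
-11 -9 20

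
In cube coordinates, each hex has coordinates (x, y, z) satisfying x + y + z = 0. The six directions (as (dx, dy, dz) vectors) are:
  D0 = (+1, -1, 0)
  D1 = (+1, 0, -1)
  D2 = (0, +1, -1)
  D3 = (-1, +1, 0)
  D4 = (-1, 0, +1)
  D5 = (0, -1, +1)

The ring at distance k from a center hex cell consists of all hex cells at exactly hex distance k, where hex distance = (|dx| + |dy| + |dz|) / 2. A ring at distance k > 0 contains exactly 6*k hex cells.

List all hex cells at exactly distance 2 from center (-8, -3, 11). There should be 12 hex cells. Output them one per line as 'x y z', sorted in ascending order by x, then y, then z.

Answer: -10 -3 13
-10 -2 12
-10 -1 11
-9 -4 13
-9 -1 10
-8 -5 13
-8 -1 9
-7 -5 12
-7 -2 9
-6 -5 11
-6 -4 10
-6 -3 9

Derivation:
Walk ring at distance 2 from (-8, -3, 11):
Start at center + D4*2 = (-10, -3, 13)
  hex 0: (-10, -3, 13)
  hex 1: (-9, -4, 13)
  hex 2: (-8, -5, 13)
  hex 3: (-7, -5, 12)
  hex 4: (-6, -5, 11)
  hex 5: (-6, -4, 10)
  hex 6: (-6, -3, 9)
  hex 7: (-7, -2, 9)
  hex 8: (-8, -1, 9)
  hex 9: (-9, -1, 10)
  hex 10: (-10, -1, 11)
  hex 11: (-10, -2, 12)
Sorted: 12 hexes.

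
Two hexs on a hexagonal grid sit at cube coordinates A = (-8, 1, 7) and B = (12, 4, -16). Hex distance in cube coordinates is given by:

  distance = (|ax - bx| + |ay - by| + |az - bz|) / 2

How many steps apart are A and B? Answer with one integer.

|ax - bx| = |-8 - 12| = 20
|ay - by| = |1 - 4| = 3
|az - bz| = |7 - (-16)| = 23
distance = (20 + 3 + 23) / 2 = 46 / 2 = 23

Answer: 23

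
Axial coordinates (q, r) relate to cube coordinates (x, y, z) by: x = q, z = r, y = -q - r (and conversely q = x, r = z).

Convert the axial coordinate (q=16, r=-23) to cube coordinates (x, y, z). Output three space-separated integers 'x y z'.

Answer: 16 7 -23

Derivation:
x = q = 16
z = r = -23
y = -x - z = -(16) - (-23) = 7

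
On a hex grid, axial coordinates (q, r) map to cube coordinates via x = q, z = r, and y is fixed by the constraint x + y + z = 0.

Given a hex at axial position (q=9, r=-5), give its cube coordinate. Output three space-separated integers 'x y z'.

Answer: 9 -4 -5

Derivation:
x = q = 9
z = r = -5
y = -x - z = -(9) - (-5) = -4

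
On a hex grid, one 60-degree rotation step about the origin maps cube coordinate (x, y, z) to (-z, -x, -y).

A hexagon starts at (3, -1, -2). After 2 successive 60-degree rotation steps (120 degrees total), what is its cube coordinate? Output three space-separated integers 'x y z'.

Start: (3, -1, -2)
Step 1: (3, -1, -2) -> (-(-2), -(3), -(-1)) = (2, -3, 1)
Step 2: (2, -3, 1) -> (-(1), -(2), -(-3)) = (-1, -2, 3)

Answer: -1 -2 3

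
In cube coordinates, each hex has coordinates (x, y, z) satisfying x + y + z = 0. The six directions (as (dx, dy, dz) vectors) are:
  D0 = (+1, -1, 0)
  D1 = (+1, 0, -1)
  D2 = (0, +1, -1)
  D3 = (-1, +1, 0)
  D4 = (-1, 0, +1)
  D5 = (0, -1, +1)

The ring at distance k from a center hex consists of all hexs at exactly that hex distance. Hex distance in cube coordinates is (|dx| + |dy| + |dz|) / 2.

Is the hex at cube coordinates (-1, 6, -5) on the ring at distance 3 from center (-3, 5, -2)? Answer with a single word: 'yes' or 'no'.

Answer: yes

Derivation:
|px - cx| = |-1 - (-3)| = 2
|py - cy| = |6 - 5| = 1
|pz - cz| = |-5 - (-2)| = 3
distance = (2+1+3)/2 = 6/2 = 3
radius = 3; distance == radius -> yes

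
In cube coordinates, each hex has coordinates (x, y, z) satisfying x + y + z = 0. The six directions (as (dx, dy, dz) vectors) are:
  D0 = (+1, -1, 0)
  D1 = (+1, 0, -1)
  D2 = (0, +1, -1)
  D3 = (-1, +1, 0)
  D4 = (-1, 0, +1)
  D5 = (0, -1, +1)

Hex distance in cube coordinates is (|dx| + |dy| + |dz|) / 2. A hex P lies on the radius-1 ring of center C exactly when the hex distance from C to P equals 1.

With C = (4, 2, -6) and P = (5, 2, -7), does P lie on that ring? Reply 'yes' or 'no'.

|px - cx| = |5 - 4| = 1
|py - cy| = |2 - 2| = 0
|pz - cz| = |-7 - (-6)| = 1
distance = (1+0+1)/2 = 2/2 = 1
radius = 1; distance == radius -> yes

Answer: yes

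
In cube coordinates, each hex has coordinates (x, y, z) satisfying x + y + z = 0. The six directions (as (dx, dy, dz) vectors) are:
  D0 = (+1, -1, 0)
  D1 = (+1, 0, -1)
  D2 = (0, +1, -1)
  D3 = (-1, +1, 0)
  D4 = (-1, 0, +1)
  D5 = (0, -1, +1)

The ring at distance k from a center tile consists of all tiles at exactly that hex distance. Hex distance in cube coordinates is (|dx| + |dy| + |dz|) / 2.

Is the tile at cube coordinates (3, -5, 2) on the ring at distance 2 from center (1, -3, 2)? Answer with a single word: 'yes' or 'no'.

|px - cx| = |3 - 1| = 2
|py - cy| = |-5 - (-3)| = 2
|pz - cz| = |2 - 2| = 0
distance = (2+2+0)/2 = 4/2 = 2
radius = 2; distance == radius -> yes

Answer: yes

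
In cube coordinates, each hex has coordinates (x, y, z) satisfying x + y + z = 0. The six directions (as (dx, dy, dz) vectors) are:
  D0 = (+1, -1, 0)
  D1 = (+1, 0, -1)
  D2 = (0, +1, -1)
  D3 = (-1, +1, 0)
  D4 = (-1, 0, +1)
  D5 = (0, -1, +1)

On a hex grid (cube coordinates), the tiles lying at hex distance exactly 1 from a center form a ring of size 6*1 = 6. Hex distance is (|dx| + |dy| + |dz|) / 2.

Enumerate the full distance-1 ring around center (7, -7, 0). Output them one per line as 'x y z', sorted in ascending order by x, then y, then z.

Walk ring at distance 1 from (7, -7, 0):
Start at center + D4*1 = (6, -7, 1)
  hex 0: (6, -7, 1)
  hex 1: (7, -8, 1)
  hex 2: (8, -8, 0)
  hex 3: (8, -7, -1)
  hex 4: (7, -6, -1)
  hex 5: (6, -6, 0)
Sorted: 6 hexes.

Answer: 6 -7 1
6 -6 0
7 -8 1
7 -6 -1
8 -8 0
8 -7 -1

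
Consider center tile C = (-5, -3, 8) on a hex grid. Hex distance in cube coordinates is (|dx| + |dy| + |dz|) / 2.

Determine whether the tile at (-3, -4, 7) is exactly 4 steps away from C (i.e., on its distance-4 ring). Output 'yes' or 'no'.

|px - cx| = |-3 - (-5)| = 2
|py - cy| = |-4 - (-3)| = 1
|pz - cz| = |7 - 8| = 1
distance = (2+1+1)/2 = 4/2 = 2
radius = 4; distance != radius -> no

Answer: no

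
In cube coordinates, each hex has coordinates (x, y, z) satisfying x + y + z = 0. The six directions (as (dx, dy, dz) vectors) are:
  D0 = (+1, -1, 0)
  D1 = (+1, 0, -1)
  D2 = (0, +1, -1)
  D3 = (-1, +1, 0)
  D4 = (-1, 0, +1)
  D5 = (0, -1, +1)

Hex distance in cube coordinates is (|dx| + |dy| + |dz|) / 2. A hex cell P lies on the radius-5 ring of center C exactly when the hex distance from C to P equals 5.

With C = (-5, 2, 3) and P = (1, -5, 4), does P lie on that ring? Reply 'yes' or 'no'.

Answer: no

Derivation:
|px - cx| = |1 - (-5)| = 6
|py - cy| = |-5 - 2| = 7
|pz - cz| = |4 - 3| = 1
distance = (6+7+1)/2 = 14/2 = 7
radius = 5; distance != radius -> no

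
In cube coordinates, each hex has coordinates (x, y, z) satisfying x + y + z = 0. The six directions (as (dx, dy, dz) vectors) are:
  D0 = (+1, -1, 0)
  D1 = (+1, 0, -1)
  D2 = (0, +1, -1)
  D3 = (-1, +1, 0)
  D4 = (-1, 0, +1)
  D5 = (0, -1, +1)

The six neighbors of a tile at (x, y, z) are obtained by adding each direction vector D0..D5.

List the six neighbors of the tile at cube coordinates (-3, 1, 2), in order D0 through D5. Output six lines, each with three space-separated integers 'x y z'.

Center: (-3, 1, 2). Add each direction:
  D0: (-3, 1, 2) + (1, -1, 0) = (-2, 0, 2)
  D1: (-3, 1, 2) + (1, 0, -1) = (-2, 1, 1)
  D2: (-3, 1, 2) + (0, 1, -1) = (-3, 2, 1)
  D3: (-3, 1, 2) + (-1, 1, 0) = (-4, 2, 2)
  D4: (-3, 1, 2) + (-1, 0, 1) = (-4, 1, 3)
  D5: (-3, 1, 2) + (0, -1, 1) = (-3, 0, 3)

Answer: -2 0 2
-2 1 1
-3 2 1
-4 2 2
-4 1 3
-3 0 3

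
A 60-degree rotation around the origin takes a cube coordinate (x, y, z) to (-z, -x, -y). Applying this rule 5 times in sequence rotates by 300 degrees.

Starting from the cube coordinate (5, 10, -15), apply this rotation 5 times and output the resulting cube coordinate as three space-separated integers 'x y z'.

Answer: -10 15 -5

Derivation:
Start: (5, 10, -15)
Step 1: (5, 10, -15) -> (-(-15), -(5), -(10)) = (15, -5, -10)
Step 2: (15, -5, -10) -> (-(-10), -(15), -(-5)) = (10, -15, 5)
Step 3: (10, -15, 5) -> (-(5), -(10), -(-15)) = (-5, -10, 15)
Step 4: (-5, -10, 15) -> (-(15), -(-5), -(-10)) = (-15, 5, 10)
Step 5: (-15, 5, 10) -> (-(10), -(-15), -(5)) = (-10, 15, -5)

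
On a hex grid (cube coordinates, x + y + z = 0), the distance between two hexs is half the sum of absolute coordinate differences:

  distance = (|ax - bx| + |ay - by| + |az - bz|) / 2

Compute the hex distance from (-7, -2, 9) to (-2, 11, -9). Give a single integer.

Answer: 18

Derivation:
|ax - bx| = |-7 - (-2)| = 5
|ay - by| = |-2 - 11| = 13
|az - bz| = |9 - (-9)| = 18
distance = (5 + 13 + 18) / 2 = 36 / 2 = 18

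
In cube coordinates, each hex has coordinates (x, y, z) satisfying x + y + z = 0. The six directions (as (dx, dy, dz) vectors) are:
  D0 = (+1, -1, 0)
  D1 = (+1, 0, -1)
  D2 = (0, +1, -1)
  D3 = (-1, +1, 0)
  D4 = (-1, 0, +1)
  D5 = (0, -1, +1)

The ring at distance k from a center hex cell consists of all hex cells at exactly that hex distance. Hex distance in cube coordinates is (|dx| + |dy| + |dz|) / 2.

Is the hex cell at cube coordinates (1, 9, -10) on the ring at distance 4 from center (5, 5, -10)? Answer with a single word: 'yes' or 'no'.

|px - cx| = |1 - 5| = 4
|py - cy| = |9 - 5| = 4
|pz - cz| = |-10 - (-10)| = 0
distance = (4+4+0)/2 = 8/2 = 4
radius = 4; distance == radius -> yes

Answer: yes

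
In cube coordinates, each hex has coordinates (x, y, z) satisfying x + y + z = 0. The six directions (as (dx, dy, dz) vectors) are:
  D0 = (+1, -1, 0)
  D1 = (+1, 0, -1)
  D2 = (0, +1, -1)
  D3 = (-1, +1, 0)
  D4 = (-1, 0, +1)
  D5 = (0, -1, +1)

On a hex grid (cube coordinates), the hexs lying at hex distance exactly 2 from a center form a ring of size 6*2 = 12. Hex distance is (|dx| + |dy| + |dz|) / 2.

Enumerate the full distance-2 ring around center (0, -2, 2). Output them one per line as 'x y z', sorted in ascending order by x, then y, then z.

Answer: -2 -2 4
-2 -1 3
-2 0 2
-1 -3 4
-1 0 1
0 -4 4
0 0 0
1 -4 3
1 -1 0
2 -4 2
2 -3 1
2 -2 0

Derivation:
Walk ring at distance 2 from (0, -2, 2):
Start at center + D4*2 = (-2, -2, 4)
  hex 0: (-2, -2, 4)
  hex 1: (-1, -3, 4)
  hex 2: (0, -4, 4)
  hex 3: (1, -4, 3)
  hex 4: (2, -4, 2)
  hex 5: (2, -3, 1)
  hex 6: (2, -2, 0)
  hex 7: (1, -1, 0)
  hex 8: (0, 0, 0)
  hex 9: (-1, 0, 1)
  hex 10: (-2, 0, 2)
  hex 11: (-2, -1, 3)
Sorted: 12 hexes.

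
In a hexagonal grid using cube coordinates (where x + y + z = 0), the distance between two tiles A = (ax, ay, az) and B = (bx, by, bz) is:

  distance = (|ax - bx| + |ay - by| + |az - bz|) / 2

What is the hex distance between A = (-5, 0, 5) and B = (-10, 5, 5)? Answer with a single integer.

|ax - bx| = |-5 - (-10)| = 5
|ay - by| = |0 - 5| = 5
|az - bz| = |5 - 5| = 0
distance = (5 + 5 + 0) / 2 = 10 / 2 = 5

Answer: 5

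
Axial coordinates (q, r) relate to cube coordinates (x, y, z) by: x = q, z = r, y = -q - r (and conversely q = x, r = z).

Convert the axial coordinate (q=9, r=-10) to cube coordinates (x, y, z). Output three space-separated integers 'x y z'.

Answer: 9 1 -10

Derivation:
x = q = 9
z = r = -10
y = -x - z = -(9) - (-10) = 1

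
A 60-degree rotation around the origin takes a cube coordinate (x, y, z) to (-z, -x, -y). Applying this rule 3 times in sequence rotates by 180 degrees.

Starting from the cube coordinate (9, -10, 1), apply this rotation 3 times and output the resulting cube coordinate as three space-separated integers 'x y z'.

Answer: -9 10 -1

Derivation:
Start: (9, -10, 1)
Step 1: (9, -10, 1) -> (-(1), -(9), -(-10)) = (-1, -9, 10)
Step 2: (-1, -9, 10) -> (-(10), -(-1), -(-9)) = (-10, 1, 9)
Step 3: (-10, 1, 9) -> (-(9), -(-10), -(1)) = (-9, 10, -1)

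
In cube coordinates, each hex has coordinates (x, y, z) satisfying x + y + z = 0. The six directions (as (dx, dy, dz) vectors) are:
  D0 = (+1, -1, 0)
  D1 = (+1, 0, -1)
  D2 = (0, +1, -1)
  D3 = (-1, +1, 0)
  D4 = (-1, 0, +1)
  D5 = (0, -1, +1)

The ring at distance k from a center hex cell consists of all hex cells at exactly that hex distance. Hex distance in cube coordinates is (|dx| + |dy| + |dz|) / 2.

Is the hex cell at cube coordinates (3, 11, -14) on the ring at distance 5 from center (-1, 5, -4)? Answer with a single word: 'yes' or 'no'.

|px - cx| = |3 - (-1)| = 4
|py - cy| = |11 - 5| = 6
|pz - cz| = |-14 - (-4)| = 10
distance = (4+6+10)/2 = 20/2 = 10
radius = 5; distance != radius -> no

Answer: no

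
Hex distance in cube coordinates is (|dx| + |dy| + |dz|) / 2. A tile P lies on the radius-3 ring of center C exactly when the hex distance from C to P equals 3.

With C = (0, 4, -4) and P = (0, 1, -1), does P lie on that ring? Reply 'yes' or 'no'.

|px - cx| = |0 - 0| = 0
|py - cy| = |1 - 4| = 3
|pz - cz| = |-1 - (-4)| = 3
distance = (0+3+3)/2 = 6/2 = 3
radius = 3; distance == radius -> yes

Answer: yes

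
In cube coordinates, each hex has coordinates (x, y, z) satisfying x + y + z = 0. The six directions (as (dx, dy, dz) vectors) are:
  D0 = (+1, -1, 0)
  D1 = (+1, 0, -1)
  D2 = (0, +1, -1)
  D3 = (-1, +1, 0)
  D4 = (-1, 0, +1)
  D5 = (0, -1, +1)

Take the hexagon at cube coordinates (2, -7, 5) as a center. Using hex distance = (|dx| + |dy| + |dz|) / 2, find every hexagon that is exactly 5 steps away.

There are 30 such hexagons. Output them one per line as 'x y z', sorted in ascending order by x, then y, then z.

Answer: -3 -7 10
-3 -6 9
-3 -5 8
-3 -4 7
-3 -3 6
-3 -2 5
-2 -8 10
-2 -2 4
-1 -9 10
-1 -2 3
0 -10 10
0 -2 2
1 -11 10
1 -2 1
2 -12 10
2 -2 0
3 -12 9
3 -3 0
4 -12 8
4 -4 0
5 -12 7
5 -5 0
6 -12 6
6 -6 0
7 -12 5
7 -11 4
7 -10 3
7 -9 2
7 -8 1
7 -7 0

Derivation:
Walk ring at distance 5 from (2, -7, 5):
Start at center + D4*5 = (-3, -7, 10)
  hex 0: (-3, -7, 10)
  hex 1: (-2, -8, 10)
  hex 2: (-1, -9, 10)
  hex 3: (0, -10, 10)
  hex 4: (1, -11, 10)
  hex 5: (2, -12, 10)
  hex 6: (3, -12, 9)
  hex 7: (4, -12, 8)
  hex 8: (5, -12, 7)
  hex 9: (6, -12, 6)
  hex 10: (7, -12, 5)
  hex 11: (7, -11, 4)
  hex 12: (7, -10, 3)
  hex 13: (7, -9, 2)
  hex 14: (7, -8, 1)
  hex 15: (7, -7, 0)
  hex 16: (6, -6, 0)
  hex 17: (5, -5, 0)
  hex 18: (4, -4, 0)
  hex 19: (3, -3, 0)
  hex 20: (2, -2, 0)
  hex 21: (1, -2, 1)
  hex 22: (0, -2, 2)
  hex 23: (-1, -2, 3)
  hex 24: (-2, -2, 4)
  hex 25: (-3, -2, 5)
  hex 26: (-3, -3, 6)
  hex 27: (-3, -4, 7)
  hex 28: (-3, -5, 8)
  hex 29: (-3, -6, 9)
Sorted: 30 hexes.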